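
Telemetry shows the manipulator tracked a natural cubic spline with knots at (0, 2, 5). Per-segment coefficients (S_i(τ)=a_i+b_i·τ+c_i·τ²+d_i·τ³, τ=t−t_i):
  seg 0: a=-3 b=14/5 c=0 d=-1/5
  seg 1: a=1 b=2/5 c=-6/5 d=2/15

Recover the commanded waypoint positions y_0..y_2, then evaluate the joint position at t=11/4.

y_0 = S_0(0) = a_0 = -3
y_1 = S_1(0) = a_1 = 1
y_2 = S_1(3) = -5
t_q=11/4 is in segment 1 (τ=3/4); S_1(τ)=109/160

y_0=-3 y_1=1 y_2=-5
S(11/4) = 109/160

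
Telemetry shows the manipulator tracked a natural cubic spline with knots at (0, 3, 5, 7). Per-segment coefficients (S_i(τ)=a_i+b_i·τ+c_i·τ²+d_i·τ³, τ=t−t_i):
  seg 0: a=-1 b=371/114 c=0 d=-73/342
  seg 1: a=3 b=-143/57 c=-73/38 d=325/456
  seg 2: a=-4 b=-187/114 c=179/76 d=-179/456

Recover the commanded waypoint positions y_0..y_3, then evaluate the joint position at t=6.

y_0 = S_0(0) = a_0 = -1
y_1 = S_1(0) = a_1 = 3
y_2 = S_2(0) = a_2 = -4
y_3 = S_2(2) = -1
t_q=6 is in segment 2 (τ=1); S_2(τ)=-559/152

y_0=-1 y_1=3 y_2=-4 y_3=-1
S(6) = -559/152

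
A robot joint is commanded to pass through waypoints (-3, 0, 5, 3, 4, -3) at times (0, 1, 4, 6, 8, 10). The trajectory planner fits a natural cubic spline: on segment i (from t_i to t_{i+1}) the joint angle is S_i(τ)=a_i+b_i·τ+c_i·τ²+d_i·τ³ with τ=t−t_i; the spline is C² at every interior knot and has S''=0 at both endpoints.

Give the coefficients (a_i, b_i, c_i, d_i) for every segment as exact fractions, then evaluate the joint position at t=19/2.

Δ: Δ0=3, Δ1=5/3, Δ2=-1, Δ3=1/2, Δ4=-7/2
row 1: diag=8, rhs=-8; c'=3/8, d'=-1
row 2: denom=10−3·3/8=71/8; d'=(-16−3·-1)/(71/8)=-104/71
row 3: denom=8−2·16/71=536/71; d'=(9−2·-104/71)/(536/71)=847/536
row 4: denom=8−2·71/268=1001/134; d'=(-24−2·847/536)/(1001/134)=-7279/2002
back: M4=-7279/2002
back: M3=847/536−71/268·-7279/2002=2546/1001
back: M2=-104/71−16/71·2546/1001=-2040/1001
back: M1=-1−3/8·-2040/1001=-236/1001
M: M0=0, M1=-236/1001, M2=-2040/1001, M3=2546/1001, M4=-7279/2002, M5=0
seg 0: a=-3, c=M0/2=0, d=(M1−M0)/(6·1)=-118/3003, b=Δ0−h0·(2M0+M1)/6=9127/3003
seg 1: a=0, c=M1/2=-118/1001, d=(M2−M1)/(6·3)=-82/819, b=Δ1−h1·(2M1+M2)/6=8773/3003
seg 2: a=5, c=M2/2=-1020/1001, d=(M3−M2)/(6·2)=2293/6006, b=Δ2−h2·(2M2+M3)/6=-113/231
seg 3: a=3, c=M3/2=1273/1001, d=(M4−M3)/(6·2)=-12371/24024, b=Δ3−h3·(2M3+M4)/6=7/429
seg 4: a=4, c=M4/2=-7279/4004, d=(M5−M4)/(6·2)=7279/24024, b=Δ4−h4·(2M4+M5)/6=-6463/6006
t_q=19/2 → seg 4, τ=3/2; S=4+-6463/6006·τ+-7279/4004·τ²+7279/24024·τ³=-43685/64064

  seg 0: a=-3 b=9127/3003 c=0 d=-118/3003
  seg 1: a=0 b=8773/3003 c=-118/1001 d=-82/819
  seg 2: a=5 b=-113/231 c=-1020/1001 d=2293/6006
  seg 3: a=3 b=7/429 c=1273/1001 d=-12371/24024
  seg 4: a=4 b=-6463/6006 c=-7279/4004 d=7279/24024
S(19/2) = -43685/64064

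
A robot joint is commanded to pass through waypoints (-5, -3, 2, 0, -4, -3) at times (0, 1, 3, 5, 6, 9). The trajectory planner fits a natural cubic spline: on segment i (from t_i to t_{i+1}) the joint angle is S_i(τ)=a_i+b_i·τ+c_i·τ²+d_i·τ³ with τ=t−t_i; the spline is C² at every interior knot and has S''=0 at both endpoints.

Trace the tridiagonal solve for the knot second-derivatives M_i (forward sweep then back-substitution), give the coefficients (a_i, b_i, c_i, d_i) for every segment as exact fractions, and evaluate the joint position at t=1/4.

  seg 0: a=-5 b=10093/5628 c=0 d=1163/5628
  seg 1: a=-3 b=6791/2814 c=1163/1876 d=-3245/11256
  seg 2: a=2 b=2017/1407 c=-1041/938 d=-43/804
  seg 3: a=0 b=-5132/1407 c=-671/469 d=1517/1407
  seg 4: a=-4 b=-4607/1407 c=846/469 d=-94/469
S(1/4) = -546103/120064

Δ: Δ0=2, Δ1=5/2, Δ2=-1, Δ3=-4, Δ4=1/3
row 1: diag=6, rhs=3; c'=1/3, d'=1/2
row 2: denom=8−2·1/3=22/3; d'=(-21−2·1/2)/(22/3)=-3
row 3: denom=6−2·3/11=60/11; d'=(-18−2·-3)/(60/11)=-11/5
row 4: denom=8−1·11/60=469/60; d'=(26−1·-11/5)/(469/60)=1692/469
back: M4=1692/469
back: M3=-11/5−11/60·1692/469=-1342/469
back: M2=-3−3/11·-1342/469=-1041/469
back: M1=1/2−1/3·-1041/469=1163/938
M: M0=0, M1=1163/938, M2=-1041/469, M3=-1342/469, M4=1692/469, M5=0
seg 0: a=-5, c=M0/2=0, d=(M1−M0)/(6·1)=1163/5628, b=Δ0−h0·(2M0+M1)/6=10093/5628
seg 1: a=-3, c=M1/2=1163/1876, d=(M2−M1)/(6·2)=-3245/11256, b=Δ1−h1·(2M1+M2)/6=6791/2814
seg 2: a=2, c=M2/2=-1041/938, d=(M3−M2)/(6·2)=-43/804, b=Δ2−h2·(2M2+M3)/6=2017/1407
seg 3: a=0, c=M3/2=-671/469, d=(M4−M3)/(6·1)=1517/1407, b=Δ3−h3·(2M3+M4)/6=-5132/1407
seg 4: a=-4, c=M4/2=846/469, d=(M5−M4)/(6·3)=-94/469, b=Δ4−h4·(2M4+M5)/6=-4607/1407
t_q=1/4 → seg 0, τ=1/4; S=-5+10093/5628·τ+0·τ²+1163/5628·τ³=-546103/120064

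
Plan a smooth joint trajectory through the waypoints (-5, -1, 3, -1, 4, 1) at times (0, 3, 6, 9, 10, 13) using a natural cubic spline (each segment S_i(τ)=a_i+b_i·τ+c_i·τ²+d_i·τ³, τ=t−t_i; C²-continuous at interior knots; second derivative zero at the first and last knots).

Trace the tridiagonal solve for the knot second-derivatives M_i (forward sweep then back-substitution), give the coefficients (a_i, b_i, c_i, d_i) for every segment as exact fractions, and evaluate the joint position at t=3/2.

Δ: Δ0=4/3, Δ1=4/3, Δ2=-4/3, Δ3=5, Δ4=-1
row 1: diag=12, rhs=0; c'=1/4, d'=0
row 2: denom=12−3·1/4=45/4; d'=(-16−3·0)/(45/4)=-64/45
row 3: denom=8−3·4/15=36/5; d'=(38−3·-64/45)/(36/5)=317/54
row 4: denom=8−1·5/36=283/36; d'=(-36−1·317/54)/(283/36)=-4522/849
back: M4=-4522/849
back: M3=317/54−5/36·-4522/849=5612/849
back: M2=-64/45−4/15·5612/849=-2704/849
back: M1=0−1/4·-2704/849=676/849
M: M0=0, M1=676/849, M2=-2704/849, M3=5612/849, M4=-4522/849, M5=0
seg 0: a=-5, c=M0/2=0, d=(M1−M0)/(6·3)=338/7641, b=Δ0−h0·(2M0+M1)/6=794/849
seg 1: a=-1, c=M1/2=338/849, d=(M2−M1)/(6·3)=-1690/7641, b=Δ1−h1·(2M1+M2)/6=1808/849
seg 2: a=3, c=M2/2=-1352/849, d=(M3−M2)/(6·3)=154/283, b=Δ2−h2·(2M2+M3)/6=-1234/849
seg 3: a=-1, c=M3/2=2806/849, d=(M4−M3)/(6·1)=-563/283, b=Δ3−h3·(2M3+M4)/6=3128/849
seg 4: a=4, c=M4/2=-2261/849, d=(M5−M4)/(6·3)=2261/7641, b=Δ4−h4·(2M4+M5)/6=3673/849
t_q=3/2 → seg 0, τ=3/2; S=-5+794/849·τ+0·τ²+338/7641·τ³=-3903/1132

  seg 0: a=-5 b=794/849 c=0 d=338/7641
  seg 1: a=-1 b=1808/849 c=338/849 d=-1690/7641
  seg 2: a=3 b=-1234/849 c=-1352/849 d=154/283
  seg 3: a=-1 b=3128/849 c=2806/849 d=-563/283
  seg 4: a=4 b=3673/849 c=-2261/849 d=2261/7641
S(3/2) = -3903/1132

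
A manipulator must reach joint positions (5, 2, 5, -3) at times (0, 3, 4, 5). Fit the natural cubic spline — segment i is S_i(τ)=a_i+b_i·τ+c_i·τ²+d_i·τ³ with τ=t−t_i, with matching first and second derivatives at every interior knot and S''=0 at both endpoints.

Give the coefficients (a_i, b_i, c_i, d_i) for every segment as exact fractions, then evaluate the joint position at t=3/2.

Δ: Δ0=-1, Δ1=3, Δ2=-8
row 1: diag=8, rhs=24; c'=1/8, d'=3
row 2: denom=4−1·1/8=31/8; d'=(-66−1·3)/(31/8)=-552/31
back: M2=-552/31
back: M1=3−1/8·-552/31=162/31
M: M0=0, M1=162/31, M2=-552/31, M3=0
seg 0: a=5, c=M0/2=0, d=(M1−M0)/(6·3)=9/31, b=Δ0−h0·(2M0+M1)/6=-112/31
seg 1: a=2, c=M1/2=81/31, d=(M2−M1)/(6·1)=-119/31, b=Δ1−h1·(2M1+M2)/6=131/31
seg 2: a=5, c=M2/2=-276/31, d=(M3−M2)/(6·1)=92/31, b=Δ2−h2·(2M2+M3)/6=-64/31
t_q=3/2 → seg 0, τ=3/2; S=5+-112/31·τ+0·τ²+9/31·τ³=139/248

  seg 0: a=5 b=-112/31 c=0 d=9/31
  seg 1: a=2 b=131/31 c=81/31 d=-119/31
  seg 2: a=5 b=-64/31 c=-276/31 d=92/31
S(3/2) = 139/248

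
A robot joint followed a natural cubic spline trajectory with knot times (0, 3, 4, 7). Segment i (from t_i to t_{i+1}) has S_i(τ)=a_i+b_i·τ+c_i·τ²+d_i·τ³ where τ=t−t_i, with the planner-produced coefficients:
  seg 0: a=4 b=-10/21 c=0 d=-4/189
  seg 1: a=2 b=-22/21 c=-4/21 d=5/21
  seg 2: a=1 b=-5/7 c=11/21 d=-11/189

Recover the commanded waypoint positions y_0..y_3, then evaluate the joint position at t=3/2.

y_0 = S_0(0) = a_0 = 4
y_1 = S_1(0) = a_1 = 2
y_2 = S_2(0) = a_2 = 1
y_3 = S_2(3) = 2
t_q=3/2 is in segment 0 (τ=3/2); S_0(τ)=45/14

y_0=4 y_1=2 y_2=1 y_3=2
S(3/2) = 45/14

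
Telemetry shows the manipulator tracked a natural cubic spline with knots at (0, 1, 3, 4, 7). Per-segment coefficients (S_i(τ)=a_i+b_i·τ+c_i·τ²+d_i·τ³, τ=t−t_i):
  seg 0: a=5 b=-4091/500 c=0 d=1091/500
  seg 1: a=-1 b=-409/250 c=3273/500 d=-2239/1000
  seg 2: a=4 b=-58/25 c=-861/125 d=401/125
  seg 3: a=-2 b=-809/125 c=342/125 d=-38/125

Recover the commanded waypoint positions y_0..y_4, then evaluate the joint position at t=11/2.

y_0=5 y_1=-1 y_2=4 y_3=-2 y_4=-5
S(11/2) = -3289/500

y_0 = S_0(0) = a_0 = 5
y_1 = S_1(0) = a_1 = -1
y_2 = S_2(0) = a_2 = 4
y_3 = S_3(0) = a_3 = -2
y_4 = S_3(3) = -5
t_q=11/2 is in segment 3 (τ=3/2); S_3(τ)=-3289/500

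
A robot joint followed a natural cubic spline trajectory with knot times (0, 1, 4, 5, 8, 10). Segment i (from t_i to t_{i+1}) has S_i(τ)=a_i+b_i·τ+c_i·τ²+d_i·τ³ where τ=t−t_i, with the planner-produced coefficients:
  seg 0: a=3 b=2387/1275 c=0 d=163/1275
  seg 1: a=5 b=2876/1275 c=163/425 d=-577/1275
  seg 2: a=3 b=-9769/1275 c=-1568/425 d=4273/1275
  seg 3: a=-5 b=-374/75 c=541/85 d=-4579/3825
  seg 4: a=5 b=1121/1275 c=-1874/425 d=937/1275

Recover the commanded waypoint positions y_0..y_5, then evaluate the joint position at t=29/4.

y_0=3 y_1=5 y_2=3 y_3=-5 y_4=5 y_5=-5
S(29/4) = 64337/27200

y_0 = S_0(0) = a_0 = 3
y_1 = S_1(0) = a_1 = 5
y_2 = S_2(0) = a_2 = 3
y_3 = S_3(0) = a_3 = -5
y_4 = S_4(0) = a_4 = 5
y_5 = S_4(2) = -5
t_q=29/4 is in segment 3 (τ=9/4); S_3(τ)=64337/27200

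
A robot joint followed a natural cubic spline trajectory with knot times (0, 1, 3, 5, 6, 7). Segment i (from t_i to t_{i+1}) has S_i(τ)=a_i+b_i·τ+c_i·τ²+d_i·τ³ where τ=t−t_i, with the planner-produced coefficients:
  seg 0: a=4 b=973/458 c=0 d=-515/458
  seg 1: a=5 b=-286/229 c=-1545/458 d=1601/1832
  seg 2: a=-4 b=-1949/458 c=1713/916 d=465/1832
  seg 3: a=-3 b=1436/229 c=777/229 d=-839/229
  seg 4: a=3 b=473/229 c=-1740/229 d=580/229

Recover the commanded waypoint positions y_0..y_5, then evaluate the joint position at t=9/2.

y_0=4 y_1=5 y_2=-4 y_3=-3 y_4=3 y_5=0
S(9/2) = -77953/14656

y_0 = S_0(0) = a_0 = 4
y_1 = S_1(0) = a_1 = 5
y_2 = S_2(0) = a_2 = -4
y_3 = S_3(0) = a_3 = -3
y_4 = S_4(0) = a_4 = 3
y_5 = S_4(1) = 0
t_q=9/2 is in segment 2 (τ=3/2); S_2(τ)=-77953/14656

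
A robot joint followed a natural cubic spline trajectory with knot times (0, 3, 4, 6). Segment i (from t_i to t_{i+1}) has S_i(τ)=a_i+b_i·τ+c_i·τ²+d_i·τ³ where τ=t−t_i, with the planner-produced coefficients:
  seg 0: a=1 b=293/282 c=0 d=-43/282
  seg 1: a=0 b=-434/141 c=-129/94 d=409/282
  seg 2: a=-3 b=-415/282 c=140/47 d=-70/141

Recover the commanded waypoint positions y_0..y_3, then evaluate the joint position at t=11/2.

y_0=1 y_1=0 y_2=-3 y_3=2
S(11/2) = -17/94

y_0 = S_0(0) = a_0 = 1
y_1 = S_1(0) = a_1 = 0
y_2 = S_2(0) = a_2 = -3
y_3 = S_2(2) = 2
t_q=11/2 is in segment 2 (τ=3/2); S_2(τ)=-17/94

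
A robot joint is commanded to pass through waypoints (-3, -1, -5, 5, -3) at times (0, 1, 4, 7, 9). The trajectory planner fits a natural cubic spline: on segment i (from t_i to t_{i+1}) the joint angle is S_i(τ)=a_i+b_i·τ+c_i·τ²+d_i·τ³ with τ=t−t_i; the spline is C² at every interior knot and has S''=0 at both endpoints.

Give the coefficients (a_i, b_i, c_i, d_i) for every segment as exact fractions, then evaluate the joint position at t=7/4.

Δ: Δ0=2, Δ1=-4/3, Δ2=10/3, Δ3=-4
row 1: diag=8, rhs=-20; c'=3/8, d'=-5/2
row 2: denom=12−3·3/8=87/8; d'=(28−3·-5/2)/(87/8)=284/87
row 3: denom=10−3·8/29=266/29; d'=(-44−3·284/87)/(266/29)=-780/133
back: M3=-780/133
back: M2=284/87−8/29·-780/133=1948/399
back: M1=-5/2−3/8·1948/399=-576/133
M: M0=0, M1=-576/133, M2=1948/399, M3=-780/133, M4=0
seg 0: a=-3, c=M0/2=0, d=(M1−M0)/(6·1)=-96/133, b=Δ0−h0·(2M0+M1)/6=362/133
seg 1: a=-1, c=M1/2=-288/133, d=(M2−M1)/(6·3)=1838/3591, b=Δ1−h1·(2M1+M2)/6=74/133
seg 2: a=-5, c=M2/2=974/399, d=(M3−M2)/(6·3)=-2144/3591, b=Δ2−h2·(2M2+M3)/6=184/133
seg 3: a=5, c=M3/2=-390/133, d=(M4−M3)/(6·2)=65/133, b=Δ3−h3·(2M3+M4)/6=-12/133
t_q=7/4 → seg 1, τ=3/4; S=-1+74/133·τ+-288/133·τ²+1838/3591·τ³=-355/224

  seg 0: a=-3 b=362/133 c=0 d=-96/133
  seg 1: a=-1 b=74/133 c=-288/133 d=1838/3591
  seg 2: a=-5 b=184/133 c=974/399 d=-2144/3591
  seg 3: a=5 b=-12/133 c=-390/133 d=65/133
S(7/4) = -355/224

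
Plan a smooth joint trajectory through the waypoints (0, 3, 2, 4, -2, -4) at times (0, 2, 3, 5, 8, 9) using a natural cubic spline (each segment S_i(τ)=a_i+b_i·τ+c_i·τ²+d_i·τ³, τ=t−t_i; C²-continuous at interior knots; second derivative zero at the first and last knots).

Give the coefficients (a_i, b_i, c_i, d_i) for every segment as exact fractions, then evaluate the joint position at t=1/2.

Δ: Δ0=3/2, Δ1=-1, Δ2=1, Δ3=-2, Δ4=-2
row 1: diag=6, rhs=-15; c'=1/6, d'=-5/2
row 2: denom=6−1·1/6=35/6; d'=(12−1·-5/2)/(35/6)=87/35
row 3: denom=10−2·12/35=326/35; d'=(-18−2·87/35)/(326/35)=-402/163
row 4: denom=8−3·105/326=2293/326; d'=(0−3·-402/163)/(2293/326)=2412/2293
back: M4=2412/2293
back: M3=-402/163−105/326·2412/2293=-6432/2293
back: M2=87/35−12/35·-6432/2293=7905/2293
back: M1=-5/2−1/6·7905/2293=-7050/2293
M: M0=0, M1=-7050/2293, M2=7905/2293, M3=-6432/2293, M4=2412/2293, M5=0
seg 0: a=0, c=M0/2=0, d=(M1−M0)/(6·2)=-1175/4586, b=Δ0−h0·(2M0+M1)/6=11579/4586
seg 1: a=3, c=M1/2=-3525/2293, d=(M2−M1)/(6·1)=4985/4586, b=Δ1−h1·(2M1+M2)/6=-2521/4586
seg 2: a=2, c=M2/2=7905/4586, d=(M3−M2)/(6·2)=-4779/9172, b=Δ2−h2·(2M2+M3)/6=-833/2293
seg 3: a=4, c=M3/2=-3216/2293, d=(M4−M3)/(6·3)=1474/6879, b=Δ3−h3·(2M3+M4)/6=640/2293
seg 4: a=-2, c=M4/2=1206/2293, d=(M5−M4)/(6·1)=-402/2293, b=Δ4−h4·(2M4+M5)/6=-5390/2293
t_q=1/2 → seg 0, τ=1/2; S=0+11579/4586·τ+0·τ²+-1175/4586·τ³=45141/36688

  seg 0: a=0 b=11579/4586 c=0 d=-1175/4586
  seg 1: a=3 b=-2521/4586 c=-3525/2293 d=4985/4586
  seg 2: a=2 b=-833/2293 c=7905/4586 d=-4779/9172
  seg 3: a=4 b=640/2293 c=-3216/2293 d=1474/6879
  seg 4: a=-2 b=-5390/2293 c=1206/2293 d=-402/2293
S(1/2) = 45141/36688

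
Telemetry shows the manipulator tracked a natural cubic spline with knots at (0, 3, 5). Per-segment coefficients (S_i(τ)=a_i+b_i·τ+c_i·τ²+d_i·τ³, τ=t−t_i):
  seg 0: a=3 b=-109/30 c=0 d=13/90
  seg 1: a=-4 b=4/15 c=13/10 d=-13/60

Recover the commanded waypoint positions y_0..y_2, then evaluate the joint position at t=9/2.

y_0=3 y_1=-4 y_2=0
S(9/2) = -45/32

y_0 = S_0(0) = a_0 = 3
y_1 = S_1(0) = a_1 = -4
y_2 = S_1(2) = 0
t_q=9/2 is in segment 1 (τ=3/2); S_1(τ)=-45/32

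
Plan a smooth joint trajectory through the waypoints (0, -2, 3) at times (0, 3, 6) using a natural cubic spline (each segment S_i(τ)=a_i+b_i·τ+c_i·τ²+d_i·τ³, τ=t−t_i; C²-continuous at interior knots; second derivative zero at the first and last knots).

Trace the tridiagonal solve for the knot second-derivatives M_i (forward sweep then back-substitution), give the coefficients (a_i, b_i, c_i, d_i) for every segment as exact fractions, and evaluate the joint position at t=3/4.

Δ: Δ0=-2/3, Δ1=5/3
row 1: diag=12, rhs=14; c'=1/4, d'=7/6
back: M1=7/6
M: M0=0, M1=7/6, M2=0
seg 0: a=0, c=M0/2=0, d=(M1−M0)/(6·3)=7/108, b=Δ0−h0·(2M0+M1)/6=-5/4
seg 1: a=-2, c=M1/2=7/12, d=(M2−M1)/(6·3)=-7/108, b=Δ1−h1·(2M1+M2)/6=1/2
t_q=3/4 → seg 0, τ=3/4; S=0+-5/4·τ+0·τ²+7/108·τ³=-233/256

  seg 0: a=0 b=-5/4 c=0 d=7/108
  seg 1: a=-2 b=1/2 c=7/12 d=-7/108
S(3/4) = -233/256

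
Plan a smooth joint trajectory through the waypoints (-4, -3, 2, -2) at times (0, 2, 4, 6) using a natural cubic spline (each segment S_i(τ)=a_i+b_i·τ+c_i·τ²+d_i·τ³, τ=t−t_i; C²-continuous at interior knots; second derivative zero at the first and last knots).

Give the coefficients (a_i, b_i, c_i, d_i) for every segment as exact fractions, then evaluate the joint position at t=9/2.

Δ: Δ0=1/2, Δ1=5/2, Δ2=-2
row 1: diag=8, rhs=12; c'=1/4, d'=3/2
row 2: denom=8−2·1/4=15/2; d'=(-27−2·3/2)/(15/2)=-4
back: M2=-4
back: M1=3/2−1/4·-4=5/2
M: M0=0, M1=5/2, M2=-4, M3=0
seg 0: a=-4, c=M0/2=0, d=(M1−M0)/(6·2)=5/24, b=Δ0−h0·(2M0+M1)/6=-1/3
seg 1: a=-3, c=M1/2=5/4, d=(M2−M1)/(6·2)=-13/24, b=Δ1−h1·(2M1+M2)/6=13/6
seg 2: a=2, c=M2/2=-2, d=(M3−M2)/(6·2)=1/3, b=Δ2−h2·(2M2+M3)/6=2/3
t_q=9/2 → seg 2, τ=1/2; S=2+2/3·τ+-2·τ²+1/3·τ³=15/8

  seg 0: a=-4 b=-1/3 c=0 d=5/24
  seg 1: a=-3 b=13/6 c=5/4 d=-13/24
  seg 2: a=2 b=2/3 c=-2 d=1/3
S(9/2) = 15/8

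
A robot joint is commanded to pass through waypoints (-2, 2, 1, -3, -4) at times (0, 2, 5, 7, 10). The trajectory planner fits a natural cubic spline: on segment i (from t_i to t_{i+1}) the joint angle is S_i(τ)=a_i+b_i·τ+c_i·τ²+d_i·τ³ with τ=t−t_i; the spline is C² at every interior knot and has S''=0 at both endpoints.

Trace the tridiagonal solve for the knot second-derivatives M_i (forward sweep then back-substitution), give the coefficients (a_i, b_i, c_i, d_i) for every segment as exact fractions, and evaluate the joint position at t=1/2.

Δ: Δ0=2, Δ1=-1/3, Δ2=-2, Δ3=-1/3
row 1: diag=10, rhs=-14; c'=3/10, d'=-7/5
row 2: denom=10−3·3/10=91/10; d'=(-10−3·-7/5)/(91/10)=-58/91
row 3: denom=10−2·20/91=870/91; d'=(10−2·-58/91)/(870/91)=171/145
back: M3=171/145
back: M2=-58/91−20/91·171/145=-26/29
back: M1=-7/5−3/10·-26/29=-164/145
M: M0=0, M1=-164/145, M2=-26/29, M3=171/145, M4=0
seg 0: a=-2, c=M0/2=0, d=(M1−M0)/(6·2)=-41/435, b=Δ0−h0·(2M0+M1)/6=1034/435
seg 1: a=2, c=M1/2=-82/145, d=(M2−M1)/(6·3)=17/1305, b=Δ1−h1·(2M1+M2)/6=542/435
seg 2: a=1, c=M2/2=-13/29, d=(M3−M2)/(6·2)=301/1740, b=Δ2−h2·(2M2+M3)/6=-781/435
seg 3: a=-3, c=M3/2=171/290, d=(M4−M3)/(6·3)=-19/290, b=Δ3−h3·(2M3+M4)/6=-658/435
t_q=1/2 → seg 0, τ=1/2; S=-2+1034/435·τ+0·τ²+-41/435·τ³=-191/232

  seg 0: a=-2 b=1034/435 c=0 d=-41/435
  seg 1: a=2 b=542/435 c=-82/145 d=17/1305
  seg 2: a=1 b=-781/435 c=-13/29 d=301/1740
  seg 3: a=-3 b=-658/435 c=171/290 d=-19/290
S(1/2) = -191/232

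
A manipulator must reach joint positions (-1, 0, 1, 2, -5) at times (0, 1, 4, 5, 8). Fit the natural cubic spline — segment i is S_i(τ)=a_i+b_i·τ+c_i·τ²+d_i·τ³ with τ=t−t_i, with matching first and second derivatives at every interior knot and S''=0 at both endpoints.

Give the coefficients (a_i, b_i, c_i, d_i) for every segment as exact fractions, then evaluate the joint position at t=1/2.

Δ: Δ0=1, Δ1=1/3, Δ2=1, Δ3=-7/3
row 1: diag=8, rhs=-4; c'=3/8, d'=-1/2
row 2: denom=8−3·3/8=55/8; d'=(4−3·-1/2)/(55/8)=4/5
row 3: denom=8−1·8/55=432/55; d'=(-20−1·4/5)/(432/55)=-143/54
back: M3=-143/54
back: M2=4/5−8/55·-143/54=32/27
back: M1=-1/2−3/8·32/27=-17/18
M: M0=0, M1=-17/18, M2=32/27, M3=-143/54, M4=0
seg 0: a=-1, c=M0/2=0, d=(M1−M0)/(6·1)=-17/108, b=Δ0−h0·(2M0+M1)/6=125/108
seg 1: a=0, c=M1/2=-17/36, d=(M2−M1)/(6·3)=115/972, b=Δ1−h1·(2M1+M2)/6=37/54
seg 2: a=1, c=M2/2=16/27, d=(M3−M2)/(6·1)=-23/36, b=Δ2−h2·(2M2+M3)/6=113/108
seg 3: a=2, c=M3/2=-143/108, d=(M4−M3)/(6·3)=143/972, b=Δ3−h3·(2M3+M4)/6=17/54
t_q=1/2 → seg 0, τ=1/2; S=-1+125/108·τ+0·τ²+-17/108·τ³=-127/288

  seg 0: a=-1 b=125/108 c=0 d=-17/108
  seg 1: a=0 b=37/54 c=-17/36 d=115/972
  seg 2: a=1 b=113/108 c=16/27 d=-23/36
  seg 3: a=2 b=17/54 c=-143/108 d=143/972
S(1/2) = -127/288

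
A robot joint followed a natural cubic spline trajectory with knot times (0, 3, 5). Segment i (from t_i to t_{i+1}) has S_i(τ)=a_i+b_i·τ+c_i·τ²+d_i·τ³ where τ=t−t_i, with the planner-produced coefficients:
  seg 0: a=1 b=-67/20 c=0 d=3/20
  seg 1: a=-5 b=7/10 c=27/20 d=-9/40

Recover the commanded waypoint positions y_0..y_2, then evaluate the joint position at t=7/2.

y_0=1 y_1=-5 y_2=0
S(7/2) = -1389/320

y_0 = S_0(0) = a_0 = 1
y_1 = S_1(0) = a_1 = -5
y_2 = S_1(2) = 0
t_q=7/2 is in segment 1 (τ=1/2); S_1(τ)=-1389/320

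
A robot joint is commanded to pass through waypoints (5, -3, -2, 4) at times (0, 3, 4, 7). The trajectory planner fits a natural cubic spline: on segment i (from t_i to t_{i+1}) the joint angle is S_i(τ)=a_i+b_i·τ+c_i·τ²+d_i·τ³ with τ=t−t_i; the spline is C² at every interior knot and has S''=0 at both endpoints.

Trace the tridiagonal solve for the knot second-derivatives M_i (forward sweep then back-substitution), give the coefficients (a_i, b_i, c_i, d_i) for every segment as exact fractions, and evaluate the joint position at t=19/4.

Δ: Δ0=-8/3, Δ1=1, Δ2=2
row 1: diag=8, rhs=22; c'=1/8, d'=11/4
row 2: denom=8−1·1/8=63/8; d'=(6−1·11/4)/(63/8)=26/63
back: M2=26/63
back: M1=11/4−1/8·26/63=170/63
M: M0=0, M1=170/63, M2=26/63, M3=0
seg 0: a=5, c=M0/2=0, d=(M1−M0)/(6·3)=85/567, b=Δ0−h0·(2M0+M1)/6=-253/63
seg 1: a=-3, c=M1/2=85/63, d=(M2−M1)/(6·1)=-8/21, b=Δ1−h1·(2M1+M2)/6=2/63
seg 2: a=-2, c=M2/2=13/63, d=(M3−M2)/(6·3)=-13/567, b=Δ2−h2·(2M2+M3)/6=100/63
t_q=19/4 → seg 2, τ=3/4; S=-2+100/63·τ+13/63·τ²+-13/567·τ³=-45/64

  seg 0: a=5 b=-253/63 c=0 d=85/567
  seg 1: a=-3 b=2/63 c=85/63 d=-8/21
  seg 2: a=-2 b=100/63 c=13/63 d=-13/567
S(19/4) = -45/64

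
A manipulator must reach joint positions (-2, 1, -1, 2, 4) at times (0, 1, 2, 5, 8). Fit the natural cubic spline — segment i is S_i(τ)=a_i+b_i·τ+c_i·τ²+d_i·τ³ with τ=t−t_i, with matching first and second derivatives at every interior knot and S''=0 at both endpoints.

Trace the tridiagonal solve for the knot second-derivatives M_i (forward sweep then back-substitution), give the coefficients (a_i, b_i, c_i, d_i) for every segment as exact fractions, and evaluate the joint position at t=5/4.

  seg 0: a=-2 b=185/42 c=0 d=-59/42
  seg 1: a=1 b=4/21 c=-59/14 d=85/42
  seg 2: a=-1 b=-13/6 c=13/7 d=-101/378
  seg 3: a=2 b=37/21 c=-23/42 d=23/378
S(5/4) = 731/896

Δ: Δ0=3, Δ1=-2, Δ2=1, Δ3=2/3
row 1: diag=4, rhs=-30; c'=1/4, d'=-15/2
row 2: denom=8−1·1/4=31/4; d'=(18−1·-15/2)/(31/4)=102/31
row 3: denom=12−3·12/31=336/31; d'=(-2−3·102/31)/(336/31)=-23/21
back: M3=-23/21
back: M2=102/31−12/31·-23/21=26/7
back: M1=-15/2−1/4·26/7=-59/7
M: M0=0, M1=-59/7, M2=26/7, M3=-23/21, M4=0
seg 0: a=-2, c=M0/2=0, d=(M1−M0)/(6·1)=-59/42, b=Δ0−h0·(2M0+M1)/6=185/42
seg 1: a=1, c=M1/2=-59/14, d=(M2−M1)/(6·1)=85/42, b=Δ1−h1·(2M1+M2)/6=4/21
seg 2: a=-1, c=M2/2=13/7, d=(M3−M2)/(6·3)=-101/378, b=Δ2−h2·(2M2+M3)/6=-13/6
seg 3: a=2, c=M3/2=-23/42, d=(M4−M3)/(6·3)=23/378, b=Δ3−h3·(2M3+M4)/6=37/21
t_q=5/4 → seg 1, τ=1/4; S=1+4/21·τ+-59/14·τ²+85/42·τ³=731/896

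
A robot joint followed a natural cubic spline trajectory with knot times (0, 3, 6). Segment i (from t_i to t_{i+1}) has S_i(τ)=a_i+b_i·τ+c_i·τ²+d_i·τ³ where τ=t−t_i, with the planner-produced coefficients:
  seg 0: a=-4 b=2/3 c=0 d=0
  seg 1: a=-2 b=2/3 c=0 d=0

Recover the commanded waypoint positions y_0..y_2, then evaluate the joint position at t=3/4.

y_0 = S_0(0) = a_0 = -4
y_1 = S_1(0) = a_1 = -2
y_2 = S_1(3) = 0
t_q=3/4 is in segment 0 (τ=3/4); S_0(τ)=-7/2

y_0=-4 y_1=-2 y_2=0
S(3/4) = -7/2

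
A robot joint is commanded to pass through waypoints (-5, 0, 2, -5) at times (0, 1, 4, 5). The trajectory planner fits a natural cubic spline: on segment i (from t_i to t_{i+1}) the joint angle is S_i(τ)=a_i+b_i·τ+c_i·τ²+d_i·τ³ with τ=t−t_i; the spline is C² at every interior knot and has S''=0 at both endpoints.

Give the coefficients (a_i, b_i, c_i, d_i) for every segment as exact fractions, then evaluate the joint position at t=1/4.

  seg 0: a=-5 b=172/33 c=0 d=-7/33
  seg 1: a=0 b=151/33 c=-7/11 d=-2/9
  seg 2: a=2 b=-173/33 c=-29/11 d=29/33
S(1/4) = -2605/704

Δ: Δ0=5, Δ1=2/3, Δ2=-7
row 1: diag=8, rhs=-26; c'=3/8, d'=-13/4
row 2: denom=8−3·3/8=55/8; d'=(-46−3·-13/4)/(55/8)=-58/11
back: M2=-58/11
back: M1=-13/4−3/8·-58/11=-14/11
M: M0=0, M1=-14/11, M2=-58/11, M3=0
seg 0: a=-5, c=M0/2=0, d=(M1−M0)/(6·1)=-7/33, b=Δ0−h0·(2M0+M1)/6=172/33
seg 1: a=0, c=M1/2=-7/11, d=(M2−M1)/(6·3)=-2/9, b=Δ1−h1·(2M1+M2)/6=151/33
seg 2: a=2, c=M2/2=-29/11, d=(M3−M2)/(6·1)=29/33, b=Δ2−h2·(2M2+M3)/6=-173/33
t_q=1/4 → seg 0, τ=1/4; S=-5+172/33·τ+0·τ²+-7/33·τ³=-2605/704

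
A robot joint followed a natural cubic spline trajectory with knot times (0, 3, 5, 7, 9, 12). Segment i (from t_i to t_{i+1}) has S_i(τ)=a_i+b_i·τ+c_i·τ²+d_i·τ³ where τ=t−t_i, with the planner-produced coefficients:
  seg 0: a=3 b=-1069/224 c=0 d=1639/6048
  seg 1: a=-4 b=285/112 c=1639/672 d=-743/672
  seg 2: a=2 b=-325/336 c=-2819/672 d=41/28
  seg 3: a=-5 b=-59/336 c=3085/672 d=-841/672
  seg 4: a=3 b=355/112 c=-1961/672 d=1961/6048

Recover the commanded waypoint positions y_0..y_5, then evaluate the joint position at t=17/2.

y_0=3 y_1=-4 y_2=2 y_3=-5 y_4=3 y_5=-5
S(17/2) = 1509/1792

y_0 = S_0(0) = a_0 = 3
y_1 = S_1(0) = a_1 = -4
y_2 = S_2(0) = a_2 = 2
y_3 = S_3(0) = a_3 = -5
y_4 = S_4(0) = a_4 = 3
y_5 = S_4(3) = -5
t_q=17/2 is in segment 3 (τ=3/2); S_3(τ)=1509/1792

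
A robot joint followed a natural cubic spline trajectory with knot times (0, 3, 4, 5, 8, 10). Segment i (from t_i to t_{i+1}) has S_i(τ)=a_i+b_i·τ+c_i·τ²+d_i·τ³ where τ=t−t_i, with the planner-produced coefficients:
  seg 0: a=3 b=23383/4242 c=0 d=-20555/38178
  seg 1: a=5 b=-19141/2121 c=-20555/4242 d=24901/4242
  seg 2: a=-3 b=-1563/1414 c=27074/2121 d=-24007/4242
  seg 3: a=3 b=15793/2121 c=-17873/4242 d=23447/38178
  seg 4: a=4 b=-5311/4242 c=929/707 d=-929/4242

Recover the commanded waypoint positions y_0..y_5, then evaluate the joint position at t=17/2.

y_0=3 y_1=5 y_2=-3 y_3=3 y_4=4 y_5=5
S(17/2) = 5939/1616

y_0 = S_0(0) = a_0 = 3
y_1 = S_1(0) = a_1 = 5
y_2 = S_2(0) = a_2 = -3
y_3 = S_3(0) = a_3 = 3
y_4 = S_4(0) = a_4 = 4
y_5 = S_4(2) = 5
t_q=17/2 is in segment 4 (τ=1/2); S_4(τ)=5939/1616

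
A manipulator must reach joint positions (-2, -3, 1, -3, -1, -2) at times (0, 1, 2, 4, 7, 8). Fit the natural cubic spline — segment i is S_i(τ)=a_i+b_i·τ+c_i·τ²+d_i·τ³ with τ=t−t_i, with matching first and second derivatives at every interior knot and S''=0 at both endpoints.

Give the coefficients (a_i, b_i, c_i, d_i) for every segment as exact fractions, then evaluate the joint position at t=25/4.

Δ: Δ0=-1, Δ1=4, Δ2=-2, Δ3=2/3, Δ4=-1
row 1: diag=4, rhs=30; c'=1/4, d'=15/2
row 2: denom=6−1·1/4=23/4; d'=(-36−1·15/2)/(23/4)=-174/23
row 3: denom=10−2·8/23=214/23; d'=(16−2·-174/23)/(214/23)=358/107
row 4: denom=8−3·69/214=1505/214; d'=(-10−3·358/107)/(1505/214)=-4288/1505
back: M4=-4288/1505
back: M3=358/107−69/214·-4288/1505=6418/1505
back: M2=-174/23−8/23·6418/1505=-13618/1505
back: M1=15/2−1/4·-13618/1505=14692/1505
M: M0=0, M1=14692/1505, M2=-13618/1505, M3=6418/1505, M4=-4288/1505, M5=0
seg 0: a=-2, c=M0/2=0, d=(M1−M0)/(6·1)=7346/4515, b=Δ0−h0·(2M0+M1)/6=-11861/4515
seg 1: a=-3, c=M1/2=7346/1505, d=(M2−M1)/(6·1)=-2831/903, b=Δ1−h1·(2M1+M2)/6=10177/4515
seg 2: a=1, c=M2/2=-6809/1505, d=(M3−M2)/(6·2)=5009/4515, b=Δ2−h2·(2M2+M3)/6=1684/645
seg 3: a=-3, c=M3/2=3209/1505, d=(M4−M3)/(6·3)=-5353/13545, b=Δ3−h3·(2M3+M4)/6=-9812/4515
seg 4: a=-1, c=M4/2=-2144/1505, d=(M5−M4)/(6·1)=2144/4515, b=Δ4−h4·(2M4+M5)/6=-227/4515
t_q=25/4 → seg 3, τ=9/4; S=-3+-9812/4515·τ+3209/1505·τ²+-5353/13545·τ³=-153813/96320

  seg 0: a=-2 b=-11861/4515 c=0 d=7346/4515
  seg 1: a=-3 b=10177/4515 c=7346/1505 d=-2831/903
  seg 2: a=1 b=1684/645 c=-6809/1505 d=5009/4515
  seg 3: a=-3 b=-9812/4515 c=3209/1505 d=-5353/13545
  seg 4: a=-1 b=-227/4515 c=-2144/1505 d=2144/4515
S(25/4) = -153813/96320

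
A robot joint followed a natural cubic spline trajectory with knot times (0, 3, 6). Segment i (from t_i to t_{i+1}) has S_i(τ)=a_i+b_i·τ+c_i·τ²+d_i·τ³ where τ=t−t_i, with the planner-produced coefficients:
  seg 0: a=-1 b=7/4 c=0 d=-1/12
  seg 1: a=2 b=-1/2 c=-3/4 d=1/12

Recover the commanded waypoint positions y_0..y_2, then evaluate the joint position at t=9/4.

y_0=-1 y_1=2 y_2=-4
S(9/4) = 509/256

y_0 = S_0(0) = a_0 = -1
y_1 = S_1(0) = a_1 = 2
y_2 = S_1(3) = -4
t_q=9/4 is in segment 0 (τ=9/4); S_0(τ)=509/256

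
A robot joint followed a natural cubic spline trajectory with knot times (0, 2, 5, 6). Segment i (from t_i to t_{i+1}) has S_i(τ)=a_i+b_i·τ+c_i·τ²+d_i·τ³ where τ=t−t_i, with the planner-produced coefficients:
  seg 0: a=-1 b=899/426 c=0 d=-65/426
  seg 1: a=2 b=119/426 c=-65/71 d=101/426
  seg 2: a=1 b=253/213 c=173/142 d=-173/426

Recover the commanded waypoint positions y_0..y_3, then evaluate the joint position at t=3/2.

y_0=-1 y_1=2 y_2=1 y_3=3
S(3/2) = 1875/1136

y_0 = S_0(0) = a_0 = -1
y_1 = S_1(0) = a_1 = 2
y_2 = S_2(0) = a_2 = 1
y_3 = S_2(1) = 3
t_q=3/2 is in segment 0 (τ=3/2); S_0(τ)=1875/1136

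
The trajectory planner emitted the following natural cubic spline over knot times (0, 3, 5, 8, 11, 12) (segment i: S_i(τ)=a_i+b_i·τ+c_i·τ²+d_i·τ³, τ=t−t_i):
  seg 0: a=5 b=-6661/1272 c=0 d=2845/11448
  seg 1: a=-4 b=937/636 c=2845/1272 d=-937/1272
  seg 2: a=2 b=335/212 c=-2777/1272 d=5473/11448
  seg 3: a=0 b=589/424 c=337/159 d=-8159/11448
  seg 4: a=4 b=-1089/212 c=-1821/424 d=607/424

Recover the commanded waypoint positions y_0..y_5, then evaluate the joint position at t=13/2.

y_0=5 y_1=-4 y_2=2 y_3=0 y_4=4 y_5=-4
S(13/2) = 3635/3392

y_0 = S_0(0) = a_0 = 5
y_1 = S_1(0) = a_1 = -4
y_2 = S_2(0) = a_2 = 2
y_3 = S_3(0) = a_3 = 0
y_4 = S_4(0) = a_4 = 4
y_5 = S_4(1) = -4
t_q=13/2 is in segment 2 (τ=3/2); S_2(τ)=3635/3392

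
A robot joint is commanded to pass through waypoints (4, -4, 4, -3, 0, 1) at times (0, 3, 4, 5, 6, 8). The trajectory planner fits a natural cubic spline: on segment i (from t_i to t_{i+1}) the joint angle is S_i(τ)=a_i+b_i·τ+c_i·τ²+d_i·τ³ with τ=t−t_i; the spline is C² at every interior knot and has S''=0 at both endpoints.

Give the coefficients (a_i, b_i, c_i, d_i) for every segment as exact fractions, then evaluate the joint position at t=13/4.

  seg 0: a=4 b=-34487/3990 c=0 d=7949/11970
  seg 1: a=-4 b=18527/1995 c=7949/1330 d=-28981/3990
  seg 2: a=4 b=-439/798 c=-10516/665 d=37361/3990
  seg 3: a=-3 b=-8152/1995 c=16329/1330 d=-2959/570
  seg 4: a=0 b=19531/3990 c=-2192/665 d=1096/1995
S(13/4) = -120723/85120

Δ: Δ0=-8/3, Δ1=8, Δ2=-7, Δ3=3, Δ4=1/2
row 1: diag=8, rhs=64; c'=1/8, d'=8
row 2: denom=4−1·1/8=31/8; d'=(-90−1·8)/(31/8)=-784/31
row 3: denom=4−1·8/31=116/31; d'=(60−1·-784/31)/(116/31)=661/29
row 4: denom=6−1·31/116=665/116; d'=(-15−1·661/29)/(665/116)=-4384/665
back: M4=-4384/665
back: M3=661/29−31/116·-4384/665=16329/665
back: M2=-784/31−8/31·16329/665=-21032/665
back: M1=8−1/8·-21032/665=7949/665
M: M0=0, M1=7949/665, M2=-21032/665, M3=16329/665, M4=-4384/665, M5=0
seg 0: a=4, c=M0/2=0, d=(M1−M0)/(6·3)=7949/11970, b=Δ0−h0·(2M0+M1)/6=-34487/3990
seg 1: a=-4, c=M1/2=7949/1330, d=(M2−M1)/(6·1)=-28981/3990, b=Δ1−h1·(2M1+M2)/6=18527/1995
seg 2: a=4, c=M2/2=-10516/665, d=(M3−M2)/(6·1)=37361/3990, b=Δ2−h2·(2M2+M3)/6=-439/798
seg 3: a=-3, c=M3/2=16329/1330, d=(M4−M3)/(6·1)=-2959/570, b=Δ3−h3·(2M3+M4)/6=-8152/1995
seg 4: a=0, c=M4/2=-2192/665, d=(M5−M4)/(6·2)=1096/1995, b=Δ4−h4·(2M4+M5)/6=19531/3990
t_q=13/4 → seg 1, τ=1/4; S=-4+18527/1995·τ+7949/1330·τ²+-28981/3990·τ³=-120723/85120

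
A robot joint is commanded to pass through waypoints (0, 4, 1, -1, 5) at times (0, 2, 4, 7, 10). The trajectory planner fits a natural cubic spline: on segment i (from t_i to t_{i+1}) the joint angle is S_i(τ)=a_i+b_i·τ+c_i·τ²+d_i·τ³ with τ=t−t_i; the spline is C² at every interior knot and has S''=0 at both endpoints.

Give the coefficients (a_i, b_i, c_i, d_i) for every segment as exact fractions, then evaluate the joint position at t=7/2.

  seg 0: a=0 b=493/168 c=0 d=-157/672
  seg 1: a=4 b=11/84 c=-157/112 d=197/672
  seg 2: a=1 b=-47/24 c=5/14 d=37/1512
  seg 3: a=-1 b=71/84 c=97/168 d=-97/1512
S(7/2) = 3641/1792

Δ: Δ0=2, Δ1=-3/2, Δ2=-2/3, Δ3=2
row 1: diag=8, rhs=-21; c'=1/4, d'=-21/8
row 2: denom=10−2·1/4=19/2; d'=(5−2·-21/8)/(19/2)=41/38
row 3: denom=12−3·6/19=210/19; d'=(16−3·41/38)/(210/19)=97/84
back: M3=97/84
back: M2=41/38−6/19·97/84=5/7
back: M1=-21/8−1/4·5/7=-157/56
M: M0=0, M1=-157/56, M2=5/7, M3=97/84, M4=0
seg 0: a=0, c=M0/2=0, d=(M1−M0)/(6·2)=-157/672, b=Δ0−h0·(2M0+M1)/6=493/168
seg 1: a=4, c=M1/2=-157/112, d=(M2−M1)/(6·2)=197/672, b=Δ1−h1·(2M1+M2)/6=11/84
seg 2: a=1, c=M2/2=5/14, d=(M3−M2)/(6·3)=37/1512, b=Δ2−h2·(2M2+M3)/6=-47/24
seg 3: a=-1, c=M3/2=97/168, d=(M4−M3)/(6·3)=-97/1512, b=Δ3−h3·(2M3+M4)/6=71/84
t_q=7/2 → seg 1, τ=3/2; S=4+11/84·τ+-157/112·τ²+197/672·τ³=3641/1792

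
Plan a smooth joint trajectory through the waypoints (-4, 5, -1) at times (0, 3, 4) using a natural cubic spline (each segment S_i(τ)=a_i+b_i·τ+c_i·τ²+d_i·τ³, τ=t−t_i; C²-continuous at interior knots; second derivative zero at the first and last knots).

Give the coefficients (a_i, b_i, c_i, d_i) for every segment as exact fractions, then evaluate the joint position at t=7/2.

Δ: Δ0=3, Δ1=-6
row 1: diag=8, rhs=-54; c'=1/8, d'=-27/4
back: M1=-27/4
M: M0=0, M1=-27/4, M2=0
seg 0: a=-4, c=M0/2=0, d=(M1−M0)/(6·3)=-3/8, b=Δ0−h0·(2M0+M1)/6=51/8
seg 1: a=5, c=M1/2=-27/8, d=(M2−M1)/(6·1)=9/8, b=Δ1−h1·(2M1+M2)/6=-15/4
t_q=7/2 → seg 1, τ=1/2; S=5+-15/4·τ+-27/8·τ²+9/8·τ³=155/64

  seg 0: a=-4 b=51/8 c=0 d=-3/8
  seg 1: a=5 b=-15/4 c=-27/8 d=9/8
S(7/2) = 155/64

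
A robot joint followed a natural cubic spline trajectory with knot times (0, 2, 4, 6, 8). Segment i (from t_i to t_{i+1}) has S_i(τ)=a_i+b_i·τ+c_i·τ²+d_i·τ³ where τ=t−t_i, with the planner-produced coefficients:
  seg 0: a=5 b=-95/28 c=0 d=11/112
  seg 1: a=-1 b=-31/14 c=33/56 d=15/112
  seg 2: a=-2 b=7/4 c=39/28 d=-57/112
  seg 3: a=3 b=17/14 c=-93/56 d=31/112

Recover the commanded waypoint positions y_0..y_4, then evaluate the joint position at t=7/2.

y_0 = S_0(0) = a_0 = 5
y_1 = S_1(0) = a_1 = -1
y_2 = S_2(0) = a_2 = -2
y_3 = S_3(0) = a_3 = 3
y_4 = S_3(2) = 1
t_q=7/2 is in segment 1 (τ=3/2); S_1(τ)=-2279/896

y_0=5 y_1=-1 y_2=-2 y_3=3 y_4=1
S(7/2) = -2279/896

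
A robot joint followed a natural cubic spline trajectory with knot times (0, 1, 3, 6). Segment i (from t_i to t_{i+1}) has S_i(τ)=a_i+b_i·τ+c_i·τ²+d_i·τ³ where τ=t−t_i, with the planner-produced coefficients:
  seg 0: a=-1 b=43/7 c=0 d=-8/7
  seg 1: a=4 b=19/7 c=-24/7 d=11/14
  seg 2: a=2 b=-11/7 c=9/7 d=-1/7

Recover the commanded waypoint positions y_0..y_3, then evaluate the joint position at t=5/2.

y_0=-1 y_1=4 y_2=2 y_3=5
S(5/2) = 337/112

y_0 = S_0(0) = a_0 = -1
y_1 = S_1(0) = a_1 = 4
y_2 = S_2(0) = a_2 = 2
y_3 = S_2(3) = 5
t_q=5/2 is in segment 1 (τ=3/2); S_1(τ)=337/112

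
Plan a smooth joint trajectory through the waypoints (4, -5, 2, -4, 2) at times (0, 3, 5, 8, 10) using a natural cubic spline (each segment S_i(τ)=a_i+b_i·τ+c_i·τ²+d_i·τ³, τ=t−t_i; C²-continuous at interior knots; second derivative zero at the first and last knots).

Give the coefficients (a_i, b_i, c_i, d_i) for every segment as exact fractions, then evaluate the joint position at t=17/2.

  seg 0: a=4 b=-3203/580 c=0 d=1463/5220
  seg 1: a=-5 b=593/290 c=1463/580 d=-1041/1160
  seg 2: a=2 b=198/145 c=-83/29 d=757/1305
  seg 3: a=-4 b=-21/145 c=342/145 d=-57/145
S(17/2) = -4097/1160

Δ: Δ0=-3, Δ1=7/2, Δ2=-2, Δ3=3
row 1: diag=10, rhs=39; c'=1/5, d'=39/10
row 2: denom=10−2·1/5=48/5; d'=(-33−2·39/10)/(48/5)=-17/4
row 3: denom=10−3·5/16=145/16; d'=(30−3·-17/4)/(145/16)=684/145
back: M3=684/145
back: M2=-17/4−5/16·684/145=-166/29
back: M1=39/10−1/5·-166/29=1463/290
M: M0=0, M1=1463/290, M2=-166/29, M3=684/145, M4=0
seg 0: a=4, c=M0/2=0, d=(M1−M0)/(6·3)=1463/5220, b=Δ0−h0·(2M0+M1)/6=-3203/580
seg 1: a=-5, c=M1/2=1463/580, d=(M2−M1)/(6·2)=-1041/1160, b=Δ1−h1·(2M1+M2)/6=593/290
seg 2: a=2, c=M2/2=-83/29, d=(M3−M2)/(6·3)=757/1305, b=Δ2−h2·(2M2+M3)/6=198/145
seg 3: a=-4, c=M3/2=342/145, d=(M4−M3)/(6·2)=-57/145, b=Δ3−h3·(2M3+M4)/6=-21/145
t_q=17/2 → seg 3, τ=1/2; S=-4+-21/145·τ+342/145·τ²+-57/145·τ³=-4097/1160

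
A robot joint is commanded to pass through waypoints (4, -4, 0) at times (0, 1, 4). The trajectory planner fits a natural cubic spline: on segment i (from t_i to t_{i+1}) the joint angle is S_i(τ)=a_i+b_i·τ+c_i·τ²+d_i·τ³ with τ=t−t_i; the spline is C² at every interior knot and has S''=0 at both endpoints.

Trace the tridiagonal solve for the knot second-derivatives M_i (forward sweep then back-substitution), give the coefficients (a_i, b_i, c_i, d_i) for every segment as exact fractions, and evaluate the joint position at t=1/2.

  seg 0: a=4 b=-55/6 c=0 d=7/6
  seg 1: a=-4 b=-17/3 c=7/2 d=-7/18
S(1/2) = -7/16

Δ: Δ0=-8, Δ1=4/3
row 1: diag=8, rhs=56; c'=3/8, d'=7
back: M1=7
M: M0=0, M1=7, M2=0
seg 0: a=4, c=M0/2=0, d=(M1−M0)/(6·1)=7/6, b=Δ0−h0·(2M0+M1)/6=-55/6
seg 1: a=-4, c=M1/2=7/2, d=(M2−M1)/(6·3)=-7/18, b=Δ1−h1·(2M1+M2)/6=-17/3
t_q=1/2 → seg 0, τ=1/2; S=4+-55/6·τ+0·τ²+7/6·τ³=-7/16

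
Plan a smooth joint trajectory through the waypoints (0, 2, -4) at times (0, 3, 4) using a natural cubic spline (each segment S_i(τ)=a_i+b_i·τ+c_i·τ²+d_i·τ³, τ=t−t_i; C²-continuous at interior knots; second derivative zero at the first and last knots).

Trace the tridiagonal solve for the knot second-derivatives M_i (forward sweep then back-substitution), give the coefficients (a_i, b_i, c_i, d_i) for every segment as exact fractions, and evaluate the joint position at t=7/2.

  seg 0: a=0 b=19/6 c=0 d=-5/18
  seg 1: a=2 b=-13/3 c=-5/2 d=5/6
S(7/2) = -11/16

Δ: Δ0=2/3, Δ1=-6
row 1: diag=8, rhs=-40; c'=1/8, d'=-5
back: M1=-5
M: M0=0, M1=-5, M2=0
seg 0: a=0, c=M0/2=0, d=(M1−M0)/(6·3)=-5/18, b=Δ0−h0·(2M0+M1)/6=19/6
seg 1: a=2, c=M1/2=-5/2, d=(M2−M1)/(6·1)=5/6, b=Δ1−h1·(2M1+M2)/6=-13/3
t_q=7/2 → seg 1, τ=1/2; S=2+-13/3·τ+-5/2·τ²+5/6·τ³=-11/16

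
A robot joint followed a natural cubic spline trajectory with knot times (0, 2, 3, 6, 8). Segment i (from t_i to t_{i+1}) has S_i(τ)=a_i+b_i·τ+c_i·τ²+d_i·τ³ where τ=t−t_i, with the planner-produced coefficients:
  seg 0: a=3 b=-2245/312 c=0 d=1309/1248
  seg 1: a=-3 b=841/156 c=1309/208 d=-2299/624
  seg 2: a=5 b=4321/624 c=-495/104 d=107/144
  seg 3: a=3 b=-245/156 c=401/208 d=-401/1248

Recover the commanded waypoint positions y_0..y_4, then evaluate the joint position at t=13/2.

y_0 = S_0(0) = a_0 = 3
y_1 = S_1(0) = a_1 = -3
y_2 = S_2(0) = a_2 = 5
y_3 = S_3(0) = a_3 = 3
y_4 = S_3(2) = 5
t_q=13/2 is in segment 3 (τ=1/2); S_3(τ)=8841/3328

y_0=3 y_1=-3 y_2=5 y_3=3 y_4=5
S(13/2) = 8841/3328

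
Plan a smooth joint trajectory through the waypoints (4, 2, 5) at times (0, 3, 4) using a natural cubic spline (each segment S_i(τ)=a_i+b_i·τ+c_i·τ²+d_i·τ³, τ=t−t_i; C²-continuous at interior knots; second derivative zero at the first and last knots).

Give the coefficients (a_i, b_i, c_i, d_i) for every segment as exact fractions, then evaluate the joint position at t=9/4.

  seg 0: a=4 b=-49/24 c=0 d=11/72
  seg 1: a=2 b=25/12 c=11/8 d=-11/24
S(9/4) = 587/512

Δ: Δ0=-2/3, Δ1=3
row 1: diag=8, rhs=22; c'=1/8, d'=11/4
back: M1=11/4
M: M0=0, M1=11/4, M2=0
seg 0: a=4, c=M0/2=0, d=(M1−M0)/(6·3)=11/72, b=Δ0−h0·(2M0+M1)/6=-49/24
seg 1: a=2, c=M1/2=11/8, d=(M2−M1)/(6·1)=-11/24, b=Δ1−h1·(2M1+M2)/6=25/12
t_q=9/4 → seg 0, τ=9/4; S=4+-49/24·τ+0·τ²+11/72·τ³=587/512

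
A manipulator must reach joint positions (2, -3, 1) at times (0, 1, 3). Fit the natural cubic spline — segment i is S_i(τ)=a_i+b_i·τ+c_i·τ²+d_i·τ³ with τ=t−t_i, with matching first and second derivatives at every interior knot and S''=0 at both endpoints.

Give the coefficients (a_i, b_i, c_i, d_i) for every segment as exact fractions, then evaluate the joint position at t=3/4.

  seg 0: a=2 b=-37/6 c=0 d=7/6
  seg 1: a=-3 b=-8/3 c=7/2 d=-7/12
S(3/4) = -273/128

Δ: Δ0=-5, Δ1=2
row 1: diag=6, rhs=42; c'=1/3, d'=7
back: M1=7
M: M0=0, M1=7, M2=0
seg 0: a=2, c=M0/2=0, d=(M1−M0)/(6·1)=7/6, b=Δ0−h0·(2M0+M1)/6=-37/6
seg 1: a=-3, c=M1/2=7/2, d=(M2−M1)/(6·2)=-7/12, b=Δ1−h1·(2M1+M2)/6=-8/3
t_q=3/4 → seg 0, τ=3/4; S=2+-37/6·τ+0·τ²+7/6·τ³=-273/128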